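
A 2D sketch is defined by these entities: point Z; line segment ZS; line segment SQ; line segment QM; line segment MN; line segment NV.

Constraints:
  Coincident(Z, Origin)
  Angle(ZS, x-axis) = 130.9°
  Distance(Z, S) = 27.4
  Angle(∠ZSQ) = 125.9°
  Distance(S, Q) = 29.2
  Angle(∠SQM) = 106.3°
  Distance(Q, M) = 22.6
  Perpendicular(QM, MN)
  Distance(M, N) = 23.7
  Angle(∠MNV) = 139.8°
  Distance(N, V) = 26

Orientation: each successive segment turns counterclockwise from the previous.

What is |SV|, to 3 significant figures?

20.9

Z is at the origin; ZS runs at 130.9° with length 27.4, so S = (-17.9, 20.7). ∠ZSQ = 125.9° gives SQ at -175° from the x-axis; with |SQ| = 29.2, Q = (-47.0, 18.2). ∠SQM = 106.3° gives QM at -101° from the x-axis; with |QM| = 22.6, M = (-51.5, -4.00). QM ⟂ MN, so MN runs at -11.3°; with |MN| = 23.7, N = (-28.2, -8.64). ∠MNV = 139.8° gives NV at 28.9° from the x-axis; with |NV| = 26.0, V = (-5.45, 3.92). Then |SV| = |V − S| = 20.9.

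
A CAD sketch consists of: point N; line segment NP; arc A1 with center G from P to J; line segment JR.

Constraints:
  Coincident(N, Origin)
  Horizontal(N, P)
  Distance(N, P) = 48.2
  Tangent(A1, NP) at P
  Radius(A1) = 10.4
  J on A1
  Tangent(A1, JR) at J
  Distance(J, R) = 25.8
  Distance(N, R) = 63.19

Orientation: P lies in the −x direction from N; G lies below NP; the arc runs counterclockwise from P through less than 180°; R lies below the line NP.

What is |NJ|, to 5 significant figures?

59.673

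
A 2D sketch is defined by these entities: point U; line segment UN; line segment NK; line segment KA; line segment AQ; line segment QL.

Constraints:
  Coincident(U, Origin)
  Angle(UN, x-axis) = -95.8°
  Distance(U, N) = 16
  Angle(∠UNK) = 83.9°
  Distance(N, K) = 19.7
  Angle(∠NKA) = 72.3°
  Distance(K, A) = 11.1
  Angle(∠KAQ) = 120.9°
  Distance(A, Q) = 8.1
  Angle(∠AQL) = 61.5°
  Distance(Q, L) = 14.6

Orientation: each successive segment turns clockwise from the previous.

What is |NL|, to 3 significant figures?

12.4

∠KAQ = 120.9° gives AQ at 1.30° from the x-axis; with |AQ| = 8.1, Q = (-7.31, -2.02). ∠AQL = 61.5° gives QL at -117° from the x-axis; with |QL| = 14.6, L = (-14.0, -15.0). Then |NL| = |L − N| = 12.4.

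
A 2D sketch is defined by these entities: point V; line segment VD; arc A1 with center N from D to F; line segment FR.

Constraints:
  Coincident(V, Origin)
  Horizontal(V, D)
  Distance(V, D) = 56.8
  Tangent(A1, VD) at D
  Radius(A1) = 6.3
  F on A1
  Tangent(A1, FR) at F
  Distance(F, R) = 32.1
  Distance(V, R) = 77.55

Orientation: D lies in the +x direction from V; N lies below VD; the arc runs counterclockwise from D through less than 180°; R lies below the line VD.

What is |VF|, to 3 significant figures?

52.3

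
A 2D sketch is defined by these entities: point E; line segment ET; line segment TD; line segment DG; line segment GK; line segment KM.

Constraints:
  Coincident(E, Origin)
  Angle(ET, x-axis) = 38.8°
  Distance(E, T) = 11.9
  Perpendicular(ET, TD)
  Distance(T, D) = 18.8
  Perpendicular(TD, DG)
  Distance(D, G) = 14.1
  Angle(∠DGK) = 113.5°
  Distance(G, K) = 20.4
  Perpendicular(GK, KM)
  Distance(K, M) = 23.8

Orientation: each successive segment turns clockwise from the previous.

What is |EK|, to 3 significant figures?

10.3

E is at the origin; ET runs at 38.8° with length 11.9, so T = (9.27, 7.46). The perpendicularity gives TD at right angles to ET, so TD runs at -51.2°; with |TD| = 18.8, D = (21.1, -7.19). The perpendicularity gives DG at right angles to TD, so DG runs at -141°; with |DG| = 14.1, G = (10.1, -16.0). ∠DGK = 113.5° gives GK at 152° from the x-axis; with |GK| = 20.4, K = (-8.00, -6.55). Then |EK| = |K − E| = 10.3.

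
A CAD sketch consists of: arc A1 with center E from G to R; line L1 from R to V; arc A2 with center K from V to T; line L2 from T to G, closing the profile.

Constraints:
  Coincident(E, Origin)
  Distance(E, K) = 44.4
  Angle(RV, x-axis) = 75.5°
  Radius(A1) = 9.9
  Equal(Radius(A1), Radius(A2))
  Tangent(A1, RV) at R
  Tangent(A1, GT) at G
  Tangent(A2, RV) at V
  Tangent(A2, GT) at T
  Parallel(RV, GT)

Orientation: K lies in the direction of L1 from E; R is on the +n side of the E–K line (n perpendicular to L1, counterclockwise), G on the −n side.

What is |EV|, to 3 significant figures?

45.5

Tangency of A1 to both parallel lines with radius 9.9 puts R and G at E ± 9.9·n: R = (-9.58, 2.48), G = (9.58, -2.48). Equal radii place V and T the same way about K: V = K + 9.9·n = (1.53, 45.5), T = K − 9.9·n = (20.7, 40.5). Then |EV| = |V − E| = 45.5.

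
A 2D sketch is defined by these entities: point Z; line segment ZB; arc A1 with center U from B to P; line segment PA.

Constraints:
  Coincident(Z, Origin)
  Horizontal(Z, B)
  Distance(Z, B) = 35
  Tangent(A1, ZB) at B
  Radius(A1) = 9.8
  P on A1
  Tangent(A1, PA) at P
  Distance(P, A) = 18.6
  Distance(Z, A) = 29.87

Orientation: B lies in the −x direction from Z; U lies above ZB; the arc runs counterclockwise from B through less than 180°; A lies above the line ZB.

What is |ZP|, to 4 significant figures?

26.64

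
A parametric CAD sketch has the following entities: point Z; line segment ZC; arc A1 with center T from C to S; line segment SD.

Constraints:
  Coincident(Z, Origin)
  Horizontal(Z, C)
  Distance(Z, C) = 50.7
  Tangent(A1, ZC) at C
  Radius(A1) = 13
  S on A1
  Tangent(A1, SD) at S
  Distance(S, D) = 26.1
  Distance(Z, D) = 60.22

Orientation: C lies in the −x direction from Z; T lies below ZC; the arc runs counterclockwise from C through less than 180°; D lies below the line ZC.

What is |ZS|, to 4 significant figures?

64.29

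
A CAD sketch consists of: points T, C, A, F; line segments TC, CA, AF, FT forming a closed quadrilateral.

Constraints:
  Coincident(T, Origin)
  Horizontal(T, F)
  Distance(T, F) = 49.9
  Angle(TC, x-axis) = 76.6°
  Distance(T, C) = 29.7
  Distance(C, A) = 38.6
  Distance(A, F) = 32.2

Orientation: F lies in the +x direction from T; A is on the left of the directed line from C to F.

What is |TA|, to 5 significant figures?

55.448

Checks: TC at 76.60° ✓; |CA| = 38.60 ✓; |AF| = 32.20 ✓.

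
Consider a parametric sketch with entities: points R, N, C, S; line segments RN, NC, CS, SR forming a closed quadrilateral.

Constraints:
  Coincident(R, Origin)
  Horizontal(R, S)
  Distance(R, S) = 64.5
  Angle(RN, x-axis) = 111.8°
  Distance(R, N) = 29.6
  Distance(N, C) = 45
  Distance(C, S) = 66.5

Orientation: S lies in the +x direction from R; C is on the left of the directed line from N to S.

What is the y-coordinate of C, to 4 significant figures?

53.85

Checks: R = (0.00, 0.00) ✓; |NC| = 45.00 ✓; |CS| = 66.50 ✓.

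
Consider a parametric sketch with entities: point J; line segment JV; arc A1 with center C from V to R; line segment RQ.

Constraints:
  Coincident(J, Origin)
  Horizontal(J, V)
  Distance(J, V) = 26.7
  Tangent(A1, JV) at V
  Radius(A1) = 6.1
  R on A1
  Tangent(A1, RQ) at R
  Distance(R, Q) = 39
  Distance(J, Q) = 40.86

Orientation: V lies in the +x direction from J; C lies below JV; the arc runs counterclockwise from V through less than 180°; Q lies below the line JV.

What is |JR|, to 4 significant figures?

21.37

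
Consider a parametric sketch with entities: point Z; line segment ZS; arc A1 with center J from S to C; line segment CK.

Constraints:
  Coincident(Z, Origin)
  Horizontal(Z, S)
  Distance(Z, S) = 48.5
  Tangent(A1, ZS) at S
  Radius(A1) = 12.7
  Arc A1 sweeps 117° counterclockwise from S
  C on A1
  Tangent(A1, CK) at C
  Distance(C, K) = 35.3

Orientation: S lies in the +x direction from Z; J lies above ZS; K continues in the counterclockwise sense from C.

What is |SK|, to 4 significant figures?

50.14

On A1, S sits at bearing -90° from J; a 117° counterclockwise sweep puts C at bearing 27°, so C = J + 12.7·(cos 27°, sin 27°) = (59.82, 18.47). Since A1 is tangent to CK there, JC ⟂ CK, so CK runs along (−sin 27°, cos 27°); with |CK| = 35.3, K = (43.79, 49.92). Then |SK| = |K − S| = 50.14.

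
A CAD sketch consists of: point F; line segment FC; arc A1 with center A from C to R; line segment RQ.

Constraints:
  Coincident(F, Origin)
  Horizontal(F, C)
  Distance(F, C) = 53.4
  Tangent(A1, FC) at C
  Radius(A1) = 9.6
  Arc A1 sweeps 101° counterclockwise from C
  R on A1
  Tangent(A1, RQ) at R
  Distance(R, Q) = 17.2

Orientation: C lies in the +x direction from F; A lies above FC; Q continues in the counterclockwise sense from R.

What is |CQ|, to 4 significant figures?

28.97

On A1, C sits at bearing -90° from A; a 101° counterclockwise sweep puts R at bearing 11°, so R = A + 9.6·(cos 11°, sin 11°) = (62.82, 11.43). Since A1 is tangent to RQ there, AR ⟂ RQ, so RQ runs along (−sin 11°, cos 11°); with |RQ| = 17.2, Q = (59.54, 28.32). Then |CQ| = |Q − C| = 28.97.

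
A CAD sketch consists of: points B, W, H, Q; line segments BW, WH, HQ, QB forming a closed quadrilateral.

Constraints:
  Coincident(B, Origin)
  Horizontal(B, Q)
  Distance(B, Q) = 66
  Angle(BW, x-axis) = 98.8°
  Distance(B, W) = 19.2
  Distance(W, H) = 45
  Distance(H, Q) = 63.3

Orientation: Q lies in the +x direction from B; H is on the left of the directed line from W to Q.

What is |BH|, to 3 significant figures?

58.5

B is at the origin; BQ is horizontal with |BQ| = 66.0 and Q in +x, so Q = (66.0, 0). BW runs at 98.8° with |BW| = 19.2, so W = (-2.94, 19.0). H is determined by |WH| = 45.0 and |HQ| = 63.3 together: it lies at the intersection of circle(W, 45.0) and circle(Q, 63.3). With |WQ| = 71.5, the foot of the radical line on WQ is 21.9 from W and the perpendicular offset is √(45.0² − 21.9²) = 39.3. Taking the left-of-WQ solution: H = (28.6, 51.1).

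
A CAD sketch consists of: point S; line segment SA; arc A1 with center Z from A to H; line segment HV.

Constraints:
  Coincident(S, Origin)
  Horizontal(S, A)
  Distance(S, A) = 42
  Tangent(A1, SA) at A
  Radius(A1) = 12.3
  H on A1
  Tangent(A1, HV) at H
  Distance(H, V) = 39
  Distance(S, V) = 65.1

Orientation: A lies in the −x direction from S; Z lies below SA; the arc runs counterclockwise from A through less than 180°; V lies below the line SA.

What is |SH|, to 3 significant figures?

56.0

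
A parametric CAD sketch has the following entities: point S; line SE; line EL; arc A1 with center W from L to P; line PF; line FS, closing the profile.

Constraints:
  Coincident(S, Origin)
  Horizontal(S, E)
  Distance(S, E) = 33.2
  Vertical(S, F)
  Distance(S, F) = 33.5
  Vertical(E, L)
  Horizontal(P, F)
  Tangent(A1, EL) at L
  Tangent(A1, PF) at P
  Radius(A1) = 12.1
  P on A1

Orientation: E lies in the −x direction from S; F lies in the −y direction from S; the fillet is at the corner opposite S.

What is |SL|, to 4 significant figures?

39.50

The virtual corner opposite S is at (-33.20, -33.50). Since A1 is tangent to EL there, WL ⟂ EL and the tangent condition forces WP to be normal to PF, with radius 12.1, so the center W sits 12.1 in from both sides at W = (-21.10, -21.40). That places the tangent points at L = (-33.20, -21.40) on EL and P = (-21.10, -33.50) on PF. Then |SL| = |L − S| = 39.50.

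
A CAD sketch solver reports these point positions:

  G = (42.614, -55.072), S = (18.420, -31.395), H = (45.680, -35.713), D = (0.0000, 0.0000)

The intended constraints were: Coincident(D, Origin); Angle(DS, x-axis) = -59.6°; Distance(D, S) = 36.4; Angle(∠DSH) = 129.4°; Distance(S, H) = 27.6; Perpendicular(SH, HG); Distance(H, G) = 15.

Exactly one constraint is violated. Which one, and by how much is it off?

Distance(H, G) = 15 — off by 4.60.

D = (0.00, 0.00) ✓; DS at -59.60° ✓; |DS| = 36.40 ✓; ∠DSH = 129.4° ✓; |SH| = 27.60 ✓; ∠(SH, HG) = 90.00° ✓; |HG| = 19.60 ✗.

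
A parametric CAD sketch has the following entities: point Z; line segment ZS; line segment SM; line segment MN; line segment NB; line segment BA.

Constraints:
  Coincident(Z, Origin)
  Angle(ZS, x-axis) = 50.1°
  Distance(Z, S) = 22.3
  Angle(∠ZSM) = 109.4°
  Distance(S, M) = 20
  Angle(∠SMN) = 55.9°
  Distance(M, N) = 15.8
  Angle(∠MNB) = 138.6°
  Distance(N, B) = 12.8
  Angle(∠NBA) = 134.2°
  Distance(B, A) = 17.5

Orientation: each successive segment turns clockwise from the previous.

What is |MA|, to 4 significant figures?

36.91

Z is at the origin; ZS runs at 50.1° with length 22.3, so S = (14.30, 17.11). ∠ZSM = 109.4° gives SM at -20.50° from the x-axis; with |SM| = 20.0, M = (33.04, 10.10). ∠SMN = 55.9° gives MN at -144.6° from the x-axis; with |MN| = 15.8, N = (20.16, 0.9510). ∠MNB = 138.6° gives NB at 174.0° from the x-axis; with |NB| = 12.8, B = (7.429, 2.289). ∠NBA = 134.2° gives BA at 128.2° from the x-axis; with |BA| = 17.5, A = (-3.393, 16.04). Then |MA| = |A − M| = 36.91.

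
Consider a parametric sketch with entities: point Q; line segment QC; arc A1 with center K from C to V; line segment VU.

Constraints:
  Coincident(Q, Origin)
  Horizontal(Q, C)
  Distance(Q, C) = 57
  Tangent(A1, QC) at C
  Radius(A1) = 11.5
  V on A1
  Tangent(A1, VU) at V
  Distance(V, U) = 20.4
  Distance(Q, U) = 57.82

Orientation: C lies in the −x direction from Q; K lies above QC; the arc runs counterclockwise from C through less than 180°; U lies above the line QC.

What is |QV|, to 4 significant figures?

47.27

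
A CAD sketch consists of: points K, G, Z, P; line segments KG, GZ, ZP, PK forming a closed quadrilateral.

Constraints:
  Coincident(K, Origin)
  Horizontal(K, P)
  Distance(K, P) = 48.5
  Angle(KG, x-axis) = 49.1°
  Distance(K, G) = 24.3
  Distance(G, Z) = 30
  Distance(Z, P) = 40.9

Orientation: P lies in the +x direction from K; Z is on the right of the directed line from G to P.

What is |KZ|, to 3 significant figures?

14.1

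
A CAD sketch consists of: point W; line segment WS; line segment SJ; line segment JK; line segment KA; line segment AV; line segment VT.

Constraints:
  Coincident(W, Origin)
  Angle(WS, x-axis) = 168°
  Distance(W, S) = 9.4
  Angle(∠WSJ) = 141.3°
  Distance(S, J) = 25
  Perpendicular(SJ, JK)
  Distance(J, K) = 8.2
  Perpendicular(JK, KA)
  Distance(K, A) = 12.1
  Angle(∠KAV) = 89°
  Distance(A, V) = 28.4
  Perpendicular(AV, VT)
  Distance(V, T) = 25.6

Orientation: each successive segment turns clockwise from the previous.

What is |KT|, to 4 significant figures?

31.26

W is at the origin; WS runs at 168.0° with length 9.4, so S = (-9.195, 1.954). ∠WSJ = 141.3° gives SJ at 129.3° from the x-axis; with |SJ| = 25.0, J = (-25.03, 21.30). SJ ⟂ JK, so JK runs at 39.30°; with |JK| = 8.2, K = (-18.68, 26.49). JK is perpendicular to KA, so KA runs at -50.70°; with |KA| = 12.1, A = (-11.02, 17.13). ∠KAV = 89.0° gives AV at -141.7° from the x-axis; with |AV| = 28.4, V = (-33.31, -0.4711). AV is perpendicular to VT, so VT runs at 128.3°; with |VT| = 25.6, T = (-49.17, 19.62). Then |KT| = |T − K| = 31.26.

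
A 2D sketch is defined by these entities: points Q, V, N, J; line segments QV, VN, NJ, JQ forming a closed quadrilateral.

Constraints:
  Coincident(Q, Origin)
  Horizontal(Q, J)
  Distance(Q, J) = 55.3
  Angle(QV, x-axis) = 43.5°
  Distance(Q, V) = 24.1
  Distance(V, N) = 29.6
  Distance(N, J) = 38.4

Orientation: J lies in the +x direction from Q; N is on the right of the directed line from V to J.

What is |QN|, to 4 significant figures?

23.13

Q is at the origin; QJ is horizontal with |QJ| = 55.3 and J in +x, so J = (55.3, 0). QV runs at 43.5° with |QV| = 24.1, so V = (17.48, 16.59). N is determined by |VN| = 29.6 and |NJ| = 38.4 together: it lies at the intersection of circle(V, 29.6) and circle(J, 38.4). With |VJ| = 41.30, the foot of the radical line on VJ is 13.40 from V and the perpendicular offset is √(29.6² − 13.40²) = 26.39. Taking the right-of-VJ solution: N = (19.15, -12.96).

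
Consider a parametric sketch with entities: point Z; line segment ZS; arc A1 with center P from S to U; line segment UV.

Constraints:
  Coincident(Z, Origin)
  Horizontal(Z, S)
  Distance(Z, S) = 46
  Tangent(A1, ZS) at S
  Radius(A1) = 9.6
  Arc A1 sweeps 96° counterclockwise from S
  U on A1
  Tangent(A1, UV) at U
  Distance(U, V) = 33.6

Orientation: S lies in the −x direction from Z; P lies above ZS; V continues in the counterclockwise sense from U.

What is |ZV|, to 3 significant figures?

59.5

On A1, S sits at bearing -90° from P; a 96° counterclockwise sweep puts U at bearing 6°, so U = P + 9.6·(cos 6°, sin 6°) = (-36.5, 10.6). The tangent condition forces PU to be normal to UV, so UV runs along (−sin 6°, cos 6°); with |UV| = 33.6, V = (-40.0, 44.0). Then |ZV| = |V − Z| = 59.5.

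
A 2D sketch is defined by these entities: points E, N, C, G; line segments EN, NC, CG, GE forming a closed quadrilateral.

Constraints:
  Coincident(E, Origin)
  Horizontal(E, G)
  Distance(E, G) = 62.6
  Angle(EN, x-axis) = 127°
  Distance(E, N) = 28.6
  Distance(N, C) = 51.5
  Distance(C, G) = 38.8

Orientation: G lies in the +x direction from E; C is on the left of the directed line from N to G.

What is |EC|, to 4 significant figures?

43.18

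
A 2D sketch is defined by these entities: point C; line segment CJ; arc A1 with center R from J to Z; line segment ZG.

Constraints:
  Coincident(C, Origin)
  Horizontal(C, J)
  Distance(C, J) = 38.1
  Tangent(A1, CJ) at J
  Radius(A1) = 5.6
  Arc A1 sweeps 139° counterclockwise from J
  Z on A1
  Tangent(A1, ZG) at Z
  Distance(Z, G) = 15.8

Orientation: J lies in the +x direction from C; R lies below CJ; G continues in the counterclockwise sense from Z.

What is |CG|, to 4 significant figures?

50.56

C is at the origin; C and J share the same y with |CJ| = 38.1 and J on the +x side, so J = (38.10, 0.000). Since A1 is tangent to CJ there, RJ ⟂ CJ, so R = J + (0, -5.6) = (38.10, -5.600). On A1, J sits at bearing 90° from R; a 139° counterclockwise sweep puts Z at bearing 229°, so Z = R + 5.6·(cos 229°, sin 229°) = (34.43, -9.826). Tangency of A1 to ZG means the radius RZ is perpendicular to ZG, so ZG runs along (−sin 229°, cos 229°); with |ZG| = 15.8, G = (46.35, -20.19). Then |CG| = |G − C| = 50.56.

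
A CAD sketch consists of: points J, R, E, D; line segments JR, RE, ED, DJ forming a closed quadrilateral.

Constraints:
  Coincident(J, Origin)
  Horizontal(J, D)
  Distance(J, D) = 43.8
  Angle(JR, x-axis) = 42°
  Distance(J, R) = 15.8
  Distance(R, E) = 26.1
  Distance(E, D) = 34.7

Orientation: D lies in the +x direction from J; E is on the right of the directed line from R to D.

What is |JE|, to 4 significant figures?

20.08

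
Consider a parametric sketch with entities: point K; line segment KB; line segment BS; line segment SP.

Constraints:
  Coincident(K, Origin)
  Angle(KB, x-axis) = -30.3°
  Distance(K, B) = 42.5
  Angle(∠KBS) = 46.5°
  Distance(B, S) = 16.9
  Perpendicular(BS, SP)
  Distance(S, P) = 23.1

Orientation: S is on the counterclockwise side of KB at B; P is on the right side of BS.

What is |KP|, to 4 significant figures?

55.33

K is at the origin; KB runs at -30.3° with length 42.5, so B = 42.5·(cos -30.3°, sin -30.3°) = (36.69, -21.44). ∠KBS = 46.5°, so BS runs at -30.3° + (180° − 46.5°) = 103.2° from the x-axis; with |BS| = 16.9, S = B + 16.9·(cos 103.2°, sin 103.2°) = (32.84, -4.989). BS is perpendicular to SP; with |SP| = 23.1 on the right of BS, P = S + 23.1·(0.9736, 0.2284) = (55.32, 0.2860). Then |KP| = |P − K| = 55.33.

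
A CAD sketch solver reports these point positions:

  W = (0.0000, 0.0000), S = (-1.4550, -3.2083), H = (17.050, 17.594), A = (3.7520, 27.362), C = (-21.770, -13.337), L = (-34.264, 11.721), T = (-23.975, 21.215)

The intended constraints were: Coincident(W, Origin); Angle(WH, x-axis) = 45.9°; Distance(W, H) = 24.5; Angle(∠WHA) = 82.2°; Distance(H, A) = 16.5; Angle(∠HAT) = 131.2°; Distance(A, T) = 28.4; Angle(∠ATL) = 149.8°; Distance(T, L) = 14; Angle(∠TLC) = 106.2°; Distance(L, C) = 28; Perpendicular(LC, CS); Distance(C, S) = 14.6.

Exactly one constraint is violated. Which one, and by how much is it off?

Distance(C, S) = 14.6 — off by 8.10.

W = (0.00, 0.00) ✓; WH at 45.90° ✓; |WH| = 24.50 ✓; ∠WHA = 82.20° ✓; |HA| = 16.50 ✓; ∠HAT = 131.2° ✓; |AT| = 28.40 ✓; ∠ATL = 149.8° ✓; |TL| = 14.00 ✓; ∠TLC = 106.2° ✓; |LC| = 28.00 ✓; ∠(LC, CS) = 90.00° ✓; |CS| = 22.70 ✗.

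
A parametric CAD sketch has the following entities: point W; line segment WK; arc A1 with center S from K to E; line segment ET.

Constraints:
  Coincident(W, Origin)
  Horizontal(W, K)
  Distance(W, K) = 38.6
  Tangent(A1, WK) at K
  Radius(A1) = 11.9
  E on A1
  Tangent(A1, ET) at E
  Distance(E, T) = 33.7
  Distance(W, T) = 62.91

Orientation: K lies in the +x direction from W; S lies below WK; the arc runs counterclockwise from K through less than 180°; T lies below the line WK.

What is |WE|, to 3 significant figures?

32.3

Checks: ∠(SK, KW) = 90.00° ✓; |SE| = 11.90 ✓; ∠(SE, ET) = 90.00° ✓; |ET| = 33.70 ✓; |WT| = 62.91 ✓.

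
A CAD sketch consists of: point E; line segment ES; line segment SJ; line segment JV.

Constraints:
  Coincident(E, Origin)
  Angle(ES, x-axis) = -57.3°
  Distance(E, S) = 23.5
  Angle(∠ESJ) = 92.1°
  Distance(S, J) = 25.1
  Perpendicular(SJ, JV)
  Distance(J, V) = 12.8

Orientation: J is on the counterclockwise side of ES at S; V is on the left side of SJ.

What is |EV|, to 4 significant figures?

28.07

E is at the origin; ES runs at -57.3° with length 23.5, so S = 23.5·(cos -57.3°, sin -57.3°) = (12.70, -19.78). ∠ESJ = 92.1°, so SJ runs at -57.3° + (180° − 92.1°) = 30.60° from the x-axis; with |SJ| = 25.1, J = S + 25.1·(cos 30.60°, sin 30.60°) = (34.30, -6.999). The perpendicularity gives JV at right angles to SJ; with |JV| = 12.8 on the left of SJ, V = J + 12.8·(-0.5090, 0.8607) = (27.78, 4.019). Then |EV| = |V − E| = 28.07.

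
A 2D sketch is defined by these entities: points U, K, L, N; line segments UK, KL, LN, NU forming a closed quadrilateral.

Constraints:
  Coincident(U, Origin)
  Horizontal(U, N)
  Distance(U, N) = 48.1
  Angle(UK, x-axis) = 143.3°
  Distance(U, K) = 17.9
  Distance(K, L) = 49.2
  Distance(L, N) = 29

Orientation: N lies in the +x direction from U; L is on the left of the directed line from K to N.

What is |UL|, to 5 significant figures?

41.054

U is at the origin; UN is horizontal with |UN| = 48.1 and N in +x, so N = (48.1, 0). UK runs at 143.3° with |UK| = 17.9, so K = (-14.352, 10.697). L is determined by |KL| = 49.2 and |LN| = 29.0 together: it lies at the intersection of circle(K, 49.2) and circle(N, 29.0). With |KN| = 63.361, the foot of the radical line on KN is 44.146 from K and the perpendicular offset is √(49.2² − 44.146²) = 21.720. Taking the left-of-KN solution: L = (32.828, 24.653).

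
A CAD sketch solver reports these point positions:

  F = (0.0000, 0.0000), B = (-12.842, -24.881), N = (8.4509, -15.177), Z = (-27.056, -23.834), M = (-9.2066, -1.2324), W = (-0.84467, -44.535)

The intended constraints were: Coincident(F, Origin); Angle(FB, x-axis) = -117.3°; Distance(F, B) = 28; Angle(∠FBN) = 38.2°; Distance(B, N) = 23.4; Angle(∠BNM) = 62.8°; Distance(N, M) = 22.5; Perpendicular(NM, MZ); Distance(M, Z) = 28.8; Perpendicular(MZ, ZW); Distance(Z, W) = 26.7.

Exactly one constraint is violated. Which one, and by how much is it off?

Distance(Z, W) = 26.7 — off by 6.70.

F = (0.00, 0.00) ✓; FB at -117.3° ✓; |FB| = 28.00 ✓; ∠FBN = 38.20° ✓; |BN| = 23.40 ✓; ∠BNM = 62.80° ✓; |NM| = 22.50 ✓; ∠(NM, MZ) = 90.00° ✓; |MZ| = 28.80 ✓; ∠(MZ, ZW) = 90.00° ✓; |ZW| = 33.40 ✗.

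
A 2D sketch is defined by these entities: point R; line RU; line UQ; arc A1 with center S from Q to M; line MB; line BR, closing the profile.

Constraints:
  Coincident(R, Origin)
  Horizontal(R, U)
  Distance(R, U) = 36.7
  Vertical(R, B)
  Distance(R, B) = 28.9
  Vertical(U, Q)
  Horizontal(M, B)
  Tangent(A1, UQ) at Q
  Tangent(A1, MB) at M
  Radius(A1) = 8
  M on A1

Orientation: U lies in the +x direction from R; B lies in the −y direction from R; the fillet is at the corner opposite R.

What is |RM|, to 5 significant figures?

40.730

R is at the origin; RU is horizontal with |RU| = 36.7 and U on the +x side, so U = (36.700, 0.0000). RB is vertical with |RB| = 28.9 and B on the −y side, so B = (0.0000, -28.900). The virtual corner opposite R is at (36.700, -28.900). Since A1 is tangent to UQ there, SQ ⟂ UQ and the tangent condition forces SM to be normal to MB, with radius 8.0, so the center S sits 8.0 in from both sides at S = (28.700, -20.900). That places the tangent points at Q = (36.700, -20.900) on UQ and M = (28.700, -28.900) on MB. Then |RM| = |M − R| = 40.730.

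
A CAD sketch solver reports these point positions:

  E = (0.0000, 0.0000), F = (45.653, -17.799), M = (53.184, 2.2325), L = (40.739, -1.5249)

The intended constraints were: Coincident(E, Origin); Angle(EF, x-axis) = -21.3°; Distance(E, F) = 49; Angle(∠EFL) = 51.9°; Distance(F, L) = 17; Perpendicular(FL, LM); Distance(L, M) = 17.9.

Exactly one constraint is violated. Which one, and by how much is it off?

Distance(L, M) = 17.9 — off by 4.90.

E = (0.00, 0.00) ✓; EF at -21.30° ✓; |EF| = 49.00 ✓; ∠EFL = 51.90° ✓; |FL| = 17.00 ✓; ∠(FL, LM) = 90.00° ✓; |LM| = 13.00 ✗.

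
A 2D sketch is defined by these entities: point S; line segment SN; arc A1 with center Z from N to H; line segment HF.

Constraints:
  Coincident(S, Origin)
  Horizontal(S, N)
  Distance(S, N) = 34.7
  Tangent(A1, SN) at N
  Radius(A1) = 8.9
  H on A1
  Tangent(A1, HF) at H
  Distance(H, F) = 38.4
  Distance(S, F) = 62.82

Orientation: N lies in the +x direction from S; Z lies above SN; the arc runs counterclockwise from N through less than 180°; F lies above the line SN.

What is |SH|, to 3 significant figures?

44.6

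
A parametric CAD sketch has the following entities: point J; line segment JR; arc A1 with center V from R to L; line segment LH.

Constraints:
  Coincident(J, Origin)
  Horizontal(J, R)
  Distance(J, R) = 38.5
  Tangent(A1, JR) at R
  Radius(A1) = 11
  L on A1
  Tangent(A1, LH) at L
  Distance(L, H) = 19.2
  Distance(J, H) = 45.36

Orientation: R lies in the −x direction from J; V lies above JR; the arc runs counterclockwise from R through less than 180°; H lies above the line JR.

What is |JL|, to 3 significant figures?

30.8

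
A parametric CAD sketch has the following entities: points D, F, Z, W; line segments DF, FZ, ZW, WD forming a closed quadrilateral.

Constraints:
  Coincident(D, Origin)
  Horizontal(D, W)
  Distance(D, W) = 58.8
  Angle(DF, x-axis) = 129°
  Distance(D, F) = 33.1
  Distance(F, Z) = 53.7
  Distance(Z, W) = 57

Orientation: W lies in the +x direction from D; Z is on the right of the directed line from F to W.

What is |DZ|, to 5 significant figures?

21.704

D is at the origin; DW is horizontal with |DW| = 58.8 and W in +x, so W = (58.8, 0). DF runs at 129.0° with |DF| = 33.1, so F = (-20.831, 25.724). Z is determined by |FZ| = 53.7 and |ZW| = 57.0 together: it lies at the intersection of circle(F, 53.7) and circle(W, 57.0). With |FW| = 83.682, the foot of the radical line on FW is 39.658 from F and the perpendicular offset is √(53.7² − 39.658²) = 36.206. Taking the right-of-FW solution: Z = (5.7780, -20.921).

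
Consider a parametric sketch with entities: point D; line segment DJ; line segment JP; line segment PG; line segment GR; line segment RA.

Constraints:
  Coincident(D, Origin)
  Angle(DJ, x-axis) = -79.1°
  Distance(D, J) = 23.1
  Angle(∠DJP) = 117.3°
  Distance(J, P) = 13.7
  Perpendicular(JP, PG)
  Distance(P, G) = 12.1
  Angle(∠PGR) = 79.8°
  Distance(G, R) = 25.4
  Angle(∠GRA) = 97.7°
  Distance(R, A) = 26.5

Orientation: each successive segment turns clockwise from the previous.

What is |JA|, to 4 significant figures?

21.43

D is at the origin; DJ runs at -79.1° with length 23.1, so J = (4.368, -22.68). ∠DJP = 117.3° gives JP at -141.8° from the x-axis; with |JP| = 13.7, P = (-6.398, -31.16). JP ⟂ PG, so PG runs at 128.2°; with |PG| = 12.1, G = (-13.88, -21.65). ∠PGR = 79.8° gives GR at 28.00° from the x-axis; with |GR| = 25.4, R = (8.546, -9.722). ∠GRA = 97.7° gives RA at -54.30° from the x-axis; with |RA| = 26.5, A = (24.01, -31.24). Then |JA| = |A − J| = 21.43.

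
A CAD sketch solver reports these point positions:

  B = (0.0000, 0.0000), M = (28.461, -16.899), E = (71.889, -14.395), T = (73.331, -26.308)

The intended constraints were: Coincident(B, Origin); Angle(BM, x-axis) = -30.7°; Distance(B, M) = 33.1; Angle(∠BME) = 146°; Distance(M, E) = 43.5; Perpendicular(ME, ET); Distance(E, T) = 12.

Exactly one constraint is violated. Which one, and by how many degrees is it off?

Perpendicular(ME, ET) — off by 3.60°.

B = (0.00, 0.00) ✓; BM at -30.70° ✓; |BM| = 33.10 ✓; ∠BME = 146.0° ✓; |ME| = 43.50 ✓; ∠(ME, ET) = 86.40° ✗; |ET| = 12.00 ✓.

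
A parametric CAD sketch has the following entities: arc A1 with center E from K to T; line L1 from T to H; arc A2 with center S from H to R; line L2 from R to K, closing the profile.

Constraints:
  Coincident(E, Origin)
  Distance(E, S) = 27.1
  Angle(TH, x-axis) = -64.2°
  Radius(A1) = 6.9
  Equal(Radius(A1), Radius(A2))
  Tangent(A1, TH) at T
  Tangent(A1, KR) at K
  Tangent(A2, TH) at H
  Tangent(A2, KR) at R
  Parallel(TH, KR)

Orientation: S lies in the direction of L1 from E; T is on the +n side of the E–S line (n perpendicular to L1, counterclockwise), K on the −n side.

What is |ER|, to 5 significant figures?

27.965

Tangency of A1 to both parallel lines with radius 6.9 puts T and K at E ± 6.9·n: T = (6.2122, 3.0031), K = (-6.2122, -3.0031). Equal radii place H and R the same way about S: H = S + 6.9·n = (18.007, -21.396), R = S − 6.9·n = (5.5826, -27.402). Then |ER| = |R − E| = 27.965.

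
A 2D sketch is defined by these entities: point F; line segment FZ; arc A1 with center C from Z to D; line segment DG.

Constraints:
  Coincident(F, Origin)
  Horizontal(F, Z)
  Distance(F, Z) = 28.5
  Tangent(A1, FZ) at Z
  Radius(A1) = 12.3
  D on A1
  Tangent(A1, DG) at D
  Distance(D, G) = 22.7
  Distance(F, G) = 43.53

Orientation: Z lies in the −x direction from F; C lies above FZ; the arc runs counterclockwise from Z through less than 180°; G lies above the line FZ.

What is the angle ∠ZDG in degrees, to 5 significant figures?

127.69°

F is at the origin; FZ is horizontal with |FZ| = 28.5 and Z on the −x side, so Z = (-28.500, 0.0000). A1 meets FZ tangentially, so CZ is at right angles to FZ, so C = Z + (0, 12.3) = (-28.500, 12.300). Since CD ⟂ DG (tangency), |CG| = √(12.3² + 22.7²) = 25.818 regardless of where D sits on A1. So G lies on both circle(F, 43.53) and circle(C, 25.818); the above-FZ intersection is G = (-22.325, 37.369). D is the foot of the tangent from G: D = (-16.598, 15.403).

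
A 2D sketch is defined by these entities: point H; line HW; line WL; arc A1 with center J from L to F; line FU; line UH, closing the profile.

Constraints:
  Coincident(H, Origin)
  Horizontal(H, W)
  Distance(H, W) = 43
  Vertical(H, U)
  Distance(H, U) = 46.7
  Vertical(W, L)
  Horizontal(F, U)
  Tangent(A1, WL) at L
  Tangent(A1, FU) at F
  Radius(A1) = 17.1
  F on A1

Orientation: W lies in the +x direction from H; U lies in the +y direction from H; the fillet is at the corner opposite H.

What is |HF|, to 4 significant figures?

53.40

H is at the origin; H and W share the same y with |HW| = 43.0 and W on the +x side, so W = (43.00, 0.000). H and U share the same x with |HU| = 46.7 and U on the +y side, so U = (0.000, 46.70). The virtual corner opposite H is at (43.00, 46.70). The tangent condition forces JL to be normal to WL and tangency of A1 to FU means the radius JF is perpendicular to FU, with radius 17.1, so the center J sits 17.1 in from both sides at J = (25.90, 29.60). That places the tangent points at L = (43.00, 29.60) on WL and F = (25.90, 46.70) on FU. Then |HF| = |F − H| = 53.40.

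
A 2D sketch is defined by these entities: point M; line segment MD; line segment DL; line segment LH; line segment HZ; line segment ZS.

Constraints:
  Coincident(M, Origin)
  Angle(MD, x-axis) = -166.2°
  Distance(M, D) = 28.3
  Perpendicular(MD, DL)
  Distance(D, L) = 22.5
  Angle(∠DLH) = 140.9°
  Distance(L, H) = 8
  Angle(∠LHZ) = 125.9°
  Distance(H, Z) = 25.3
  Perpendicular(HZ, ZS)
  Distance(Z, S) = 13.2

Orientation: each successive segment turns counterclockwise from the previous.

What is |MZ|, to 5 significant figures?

27.370

M is at the origin; MD runs at -166.2° with length 28.3, so D = (-27.483, -6.7505). The perpendicularity gives DL at right angles to MD, so DL runs at -76.200°; with |DL| = 22.5, L = (-22.116, -28.601). ∠DLH = 140.9° gives LH at -37.100° from the x-axis; with |LH| = 8.0, H = (-15.735, -33.427). ∠LHZ = 125.9° gives HZ at 17.000° from the x-axis; with |HZ| = 25.3, Z = (8.4591, -26.030). Then |MZ| = |Z − M| = 27.370.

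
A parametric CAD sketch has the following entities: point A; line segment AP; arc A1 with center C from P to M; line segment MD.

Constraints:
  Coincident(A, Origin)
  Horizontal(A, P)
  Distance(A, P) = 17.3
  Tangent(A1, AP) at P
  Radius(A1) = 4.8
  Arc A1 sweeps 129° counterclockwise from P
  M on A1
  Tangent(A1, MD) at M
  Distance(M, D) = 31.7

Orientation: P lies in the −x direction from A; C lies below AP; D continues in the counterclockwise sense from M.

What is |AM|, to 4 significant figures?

22.44

A is at the origin; AP is horizontal with |AP| = 17.3 and P on the −x side, so P = (-17.30, 0.000). Since A1 is tangent to AP there, CP ⟂ AP, so C = P + (0, -4.8) = (-17.30, -4.800). On A1, P sits at bearing 90° from C; a 129° counterclockwise sweep puts M at bearing 219°, so M = C + 4.8·(cos 219°, sin 219°) = (-21.03, -7.821). Then |AM| = |M − A| = 22.44.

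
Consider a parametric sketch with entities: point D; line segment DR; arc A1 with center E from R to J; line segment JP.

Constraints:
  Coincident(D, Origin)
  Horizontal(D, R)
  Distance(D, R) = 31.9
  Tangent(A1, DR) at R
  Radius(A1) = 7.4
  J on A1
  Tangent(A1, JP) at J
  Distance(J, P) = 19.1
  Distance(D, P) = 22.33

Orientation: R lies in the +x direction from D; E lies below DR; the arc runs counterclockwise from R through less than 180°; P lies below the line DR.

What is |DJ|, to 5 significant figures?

26.339

Checks: |EJ| = 7.400 ✓; ∠(EJ, JP) = 90.00° ✓; |JP| = 19.10 ✓; |DP| = 22.33 ✓.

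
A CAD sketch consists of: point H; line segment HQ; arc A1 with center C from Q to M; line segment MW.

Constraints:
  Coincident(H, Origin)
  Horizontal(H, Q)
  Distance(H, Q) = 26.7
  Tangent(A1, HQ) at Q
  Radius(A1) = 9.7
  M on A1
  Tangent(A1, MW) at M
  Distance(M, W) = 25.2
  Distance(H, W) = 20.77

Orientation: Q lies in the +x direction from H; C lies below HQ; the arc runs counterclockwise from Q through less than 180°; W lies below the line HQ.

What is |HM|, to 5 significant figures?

20.041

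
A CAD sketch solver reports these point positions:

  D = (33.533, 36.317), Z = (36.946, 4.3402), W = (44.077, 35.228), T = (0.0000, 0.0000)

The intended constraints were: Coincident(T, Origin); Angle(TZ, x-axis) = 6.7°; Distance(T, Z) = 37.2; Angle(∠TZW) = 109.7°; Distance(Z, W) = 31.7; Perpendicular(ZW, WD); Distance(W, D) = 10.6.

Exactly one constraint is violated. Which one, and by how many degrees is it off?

Perpendicular(ZW, WD) — off by 7.10°.

T = (0.00, 0.00) ✓; TZ at 6.700° ✓; |TZ| = 37.20 ✓; ∠TZW = 109.7° ✓; |ZW| = 31.70 ✓; ∠(ZW, WD) = 97.10° ✗; |WD| = 10.60 ✓.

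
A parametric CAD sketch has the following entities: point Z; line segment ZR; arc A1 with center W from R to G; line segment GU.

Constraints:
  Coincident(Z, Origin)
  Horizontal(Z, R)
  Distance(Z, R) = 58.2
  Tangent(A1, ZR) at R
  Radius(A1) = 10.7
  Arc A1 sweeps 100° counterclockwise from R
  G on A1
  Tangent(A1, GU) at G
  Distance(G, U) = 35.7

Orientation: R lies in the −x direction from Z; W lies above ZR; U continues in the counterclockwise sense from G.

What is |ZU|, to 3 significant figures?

72.0

On A1, R sits at bearing -90° from W; a 100° counterclockwise sweep puts G at bearing 10°, so G = W + 10.7·(cos 10°, sin 10°) = (-47.7, 12.6). The tangent condition forces WG to be normal to GU, so GU runs along (−sin 10°, cos 10°); with |GU| = 35.7, U = (-53.9, 47.7). Then |ZU| = |U − Z| = 72.0.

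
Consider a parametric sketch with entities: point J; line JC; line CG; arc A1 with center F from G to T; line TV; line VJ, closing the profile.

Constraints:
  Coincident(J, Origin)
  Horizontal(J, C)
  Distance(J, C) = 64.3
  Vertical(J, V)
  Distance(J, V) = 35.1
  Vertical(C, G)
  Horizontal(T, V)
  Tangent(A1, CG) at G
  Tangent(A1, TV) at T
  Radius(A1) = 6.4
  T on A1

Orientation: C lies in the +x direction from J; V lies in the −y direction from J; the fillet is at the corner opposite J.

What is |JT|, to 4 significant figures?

67.71

J is at the origin; JC is horizontal with |JC| = 64.3 and C on the +x side, so C = (64.30, 0.000). JV is vertical with |JV| = 35.1 and V on the −y side, so V = (0.000, -35.10). The virtual corner opposite J is at (64.30, -35.10). Since A1 is tangent to CG there, FG ⟂ CG and tangency of A1 to TV means the radius FT is perpendicular to TV, with radius 6.4, so the center F sits 6.4 in from both sides at F = (57.90, -28.70). That places the tangent points at G = (64.30, -28.70) on CG and T = (57.90, -35.10) on TV. Then |JT| = |T − J| = 67.71.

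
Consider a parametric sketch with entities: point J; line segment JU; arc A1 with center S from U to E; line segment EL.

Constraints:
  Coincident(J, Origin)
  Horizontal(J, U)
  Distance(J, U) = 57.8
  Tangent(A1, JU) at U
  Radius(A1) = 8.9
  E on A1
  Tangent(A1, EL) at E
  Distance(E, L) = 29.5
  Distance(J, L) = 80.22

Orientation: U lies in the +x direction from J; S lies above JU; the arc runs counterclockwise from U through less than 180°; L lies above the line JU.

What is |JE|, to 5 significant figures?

66.994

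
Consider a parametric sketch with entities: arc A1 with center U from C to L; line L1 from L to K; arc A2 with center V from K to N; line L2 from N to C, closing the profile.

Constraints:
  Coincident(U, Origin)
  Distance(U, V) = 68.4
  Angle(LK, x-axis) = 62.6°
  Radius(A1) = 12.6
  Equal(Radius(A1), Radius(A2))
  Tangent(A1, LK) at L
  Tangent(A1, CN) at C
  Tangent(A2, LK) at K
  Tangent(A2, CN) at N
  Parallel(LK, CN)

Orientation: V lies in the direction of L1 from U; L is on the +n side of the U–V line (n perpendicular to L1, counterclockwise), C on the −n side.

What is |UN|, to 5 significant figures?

69.551

The slot axis is L1's direction at 62.6°, so u = (cos 62.6°, sin 62.6°) = (0.46020, 0.88782) and n = (−sin 62.6°, cos 62.6°) = (-0.88782, 0.46020). U is at the origin and V lies 68.4 along u from U, so V = 68.4·u = (31.478, 60.727). Tangency of A1 to both parallel lines with radius 12.6 puts L and C at U ± 12.6·n: L = (-11.186, 5.7985), C = (11.186, -5.7985). Equal radii place K and N the same way about V: K = V + 12.6·n = (20.291, 66.525), N = V − 12.6·n = (42.664, 54.928). Then |UN| = |N − U| = 69.551.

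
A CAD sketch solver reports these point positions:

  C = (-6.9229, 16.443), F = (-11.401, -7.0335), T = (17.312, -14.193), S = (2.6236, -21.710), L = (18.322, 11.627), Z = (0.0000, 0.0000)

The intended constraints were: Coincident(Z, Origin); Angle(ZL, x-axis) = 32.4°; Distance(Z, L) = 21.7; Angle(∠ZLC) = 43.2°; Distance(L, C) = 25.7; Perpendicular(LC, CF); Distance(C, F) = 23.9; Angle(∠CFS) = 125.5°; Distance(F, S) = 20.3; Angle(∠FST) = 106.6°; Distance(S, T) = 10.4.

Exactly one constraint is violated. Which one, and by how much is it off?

Distance(S, T) = 10.4 — off by 6.10.

Z = (0.00, 0.00) ✓; ZL at 32.40° ✓; |ZL| = 21.70 ✓; ∠ZLC = 43.20° ✓; |LC| = 25.70 ✓; ∠(LC, CF) = 90.00° ✓; |CF| = 23.90 ✓; ∠CFS = 125.5° ✓; |FS| = 20.30 ✓; ∠FST = 106.6° ✓; |ST| = 16.50 ✗.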